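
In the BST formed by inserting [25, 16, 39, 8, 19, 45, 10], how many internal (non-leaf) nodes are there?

Tree built from: [25, 16, 39, 8, 19, 45, 10]
Tree (level-order array): [25, 16, 39, 8, 19, None, 45, None, 10]
Rule: An internal node has at least one child.
Per-node child counts:
  node 25: 2 child(ren)
  node 16: 2 child(ren)
  node 8: 1 child(ren)
  node 10: 0 child(ren)
  node 19: 0 child(ren)
  node 39: 1 child(ren)
  node 45: 0 child(ren)
Matching nodes: [25, 16, 8, 39]
Count of internal (non-leaf) nodes: 4


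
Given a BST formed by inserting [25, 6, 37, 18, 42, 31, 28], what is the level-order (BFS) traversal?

Tree insertion order: [25, 6, 37, 18, 42, 31, 28]
Tree (level-order array): [25, 6, 37, None, 18, 31, 42, None, None, 28]
BFS from the root, enqueuing left then right child of each popped node:
  queue [25] -> pop 25, enqueue [6, 37], visited so far: [25]
  queue [6, 37] -> pop 6, enqueue [18], visited so far: [25, 6]
  queue [37, 18] -> pop 37, enqueue [31, 42], visited so far: [25, 6, 37]
  queue [18, 31, 42] -> pop 18, enqueue [none], visited so far: [25, 6, 37, 18]
  queue [31, 42] -> pop 31, enqueue [28], visited so far: [25, 6, 37, 18, 31]
  queue [42, 28] -> pop 42, enqueue [none], visited so far: [25, 6, 37, 18, 31, 42]
  queue [28] -> pop 28, enqueue [none], visited so far: [25, 6, 37, 18, 31, 42, 28]
Result: [25, 6, 37, 18, 31, 42, 28]


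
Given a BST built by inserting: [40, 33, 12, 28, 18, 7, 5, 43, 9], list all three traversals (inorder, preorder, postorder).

Tree insertion order: [40, 33, 12, 28, 18, 7, 5, 43, 9]
Tree (level-order array): [40, 33, 43, 12, None, None, None, 7, 28, 5, 9, 18]
Inorder (L, root, R): [5, 7, 9, 12, 18, 28, 33, 40, 43]
Preorder (root, L, R): [40, 33, 12, 7, 5, 9, 28, 18, 43]
Postorder (L, R, root): [5, 9, 7, 18, 28, 12, 33, 43, 40]


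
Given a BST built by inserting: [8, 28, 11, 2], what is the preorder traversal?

Tree insertion order: [8, 28, 11, 2]
Tree (level-order array): [8, 2, 28, None, None, 11]
Preorder traversal: [8, 2, 28, 11]


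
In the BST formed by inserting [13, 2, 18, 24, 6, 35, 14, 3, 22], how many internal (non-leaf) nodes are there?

Tree built from: [13, 2, 18, 24, 6, 35, 14, 3, 22]
Tree (level-order array): [13, 2, 18, None, 6, 14, 24, 3, None, None, None, 22, 35]
Rule: An internal node has at least one child.
Per-node child counts:
  node 13: 2 child(ren)
  node 2: 1 child(ren)
  node 6: 1 child(ren)
  node 3: 0 child(ren)
  node 18: 2 child(ren)
  node 14: 0 child(ren)
  node 24: 2 child(ren)
  node 22: 0 child(ren)
  node 35: 0 child(ren)
Matching nodes: [13, 2, 6, 18, 24]
Count of internal (non-leaf) nodes: 5


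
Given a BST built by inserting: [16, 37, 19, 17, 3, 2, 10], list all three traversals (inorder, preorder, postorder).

Tree insertion order: [16, 37, 19, 17, 3, 2, 10]
Tree (level-order array): [16, 3, 37, 2, 10, 19, None, None, None, None, None, 17]
Inorder (L, root, R): [2, 3, 10, 16, 17, 19, 37]
Preorder (root, L, R): [16, 3, 2, 10, 37, 19, 17]
Postorder (L, R, root): [2, 10, 3, 17, 19, 37, 16]


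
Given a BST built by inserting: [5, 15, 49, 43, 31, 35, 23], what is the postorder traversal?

Tree insertion order: [5, 15, 49, 43, 31, 35, 23]
Tree (level-order array): [5, None, 15, None, 49, 43, None, 31, None, 23, 35]
Postorder traversal: [23, 35, 31, 43, 49, 15, 5]


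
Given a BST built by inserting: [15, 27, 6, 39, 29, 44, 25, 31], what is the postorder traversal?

Tree insertion order: [15, 27, 6, 39, 29, 44, 25, 31]
Tree (level-order array): [15, 6, 27, None, None, 25, 39, None, None, 29, 44, None, 31]
Postorder traversal: [6, 25, 31, 29, 44, 39, 27, 15]


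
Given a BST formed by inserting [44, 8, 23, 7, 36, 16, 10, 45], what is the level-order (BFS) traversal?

Tree insertion order: [44, 8, 23, 7, 36, 16, 10, 45]
Tree (level-order array): [44, 8, 45, 7, 23, None, None, None, None, 16, 36, 10]
BFS from the root, enqueuing left then right child of each popped node:
  queue [44] -> pop 44, enqueue [8, 45], visited so far: [44]
  queue [8, 45] -> pop 8, enqueue [7, 23], visited so far: [44, 8]
  queue [45, 7, 23] -> pop 45, enqueue [none], visited so far: [44, 8, 45]
  queue [7, 23] -> pop 7, enqueue [none], visited so far: [44, 8, 45, 7]
  queue [23] -> pop 23, enqueue [16, 36], visited so far: [44, 8, 45, 7, 23]
  queue [16, 36] -> pop 16, enqueue [10], visited so far: [44, 8, 45, 7, 23, 16]
  queue [36, 10] -> pop 36, enqueue [none], visited so far: [44, 8, 45, 7, 23, 16, 36]
  queue [10] -> pop 10, enqueue [none], visited so far: [44, 8, 45, 7, 23, 16, 36, 10]
Result: [44, 8, 45, 7, 23, 16, 36, 10]


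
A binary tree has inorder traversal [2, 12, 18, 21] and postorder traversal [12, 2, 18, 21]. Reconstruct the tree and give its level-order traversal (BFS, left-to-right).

Inorder:   [2, 12, 18, 21]
Postorder: [12, 2, 18, 21]
Algorithm: postorder visits root last, so walk postorder right-to-left;
each value is the root of the current inorder slice — split it at that
value, recurse on the right subtree first, then the left.
Recursive splits:
  root=21; inorder splits into left=[2, 12, 18], right=[]
  root=18; inorder splits into left=[2, 12], right=[]
  root=2; inorder splits into left=[], right=[12]
  root=12; inorder splits into left=[], right=[]
Reconstructed level-order: [21, 18, 2, 12]


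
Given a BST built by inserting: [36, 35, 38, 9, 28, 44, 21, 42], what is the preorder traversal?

Tree insertion order: [36, 35, 38, 9, 28, 44, 21, 42]
Tree (level-order array): [36, 35, 38, 9, None, None, 44, None, 28, 42, None, 21]
Preorder traversal: [36, 35, 9, 28, 21, 38, 44, 42]


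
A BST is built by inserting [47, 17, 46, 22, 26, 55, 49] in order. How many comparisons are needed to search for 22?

Search path for 22: 47 -> 17 -> 46 -> 22
Found: True
Comparisons: 4


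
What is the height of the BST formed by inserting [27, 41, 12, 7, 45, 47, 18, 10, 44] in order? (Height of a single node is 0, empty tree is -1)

Insertion order: [27, 41, 12, 7, 45, 47, 18, 10, 44]
Tree (level-order array): [27, 12, 41, 7, 18, None, 45, None, 10, None, None, 44, 47]
Compute height bottom-up (empty subtree = -1):
  height(10) = 1 + max(-1, -1) = 0
  height(7) = 1 + max(-1, 0) = 1
  height(18) = 1 + max(-1, -1) = 0
  height(12) = 1 + max(1, 0) = 2
  height(44) = 1 + max(-1, -1) = 0
  height(47) = 1 + max(-1, -1) = 0
  height(45) = 1 + max(0, 0) = 1
  height(41) = 1 + max(-1, 1) = 2
  height(27) = 1 + max(2, 2) = 3
Height = 3


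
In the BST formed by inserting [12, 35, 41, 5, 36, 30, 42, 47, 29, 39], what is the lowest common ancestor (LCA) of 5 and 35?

Tree insertion order: [12, 35, 41, 5, 36, 30, 42, 47, 29, 39]
Tree (level-order array): [12, 5, 35, None, None, 30, 41, 29, None, 36, 42, None, None, None, 39, None, 47]
In a BST, the LCA of p=5, q=35 is the first node v on the
root-to-leaf path with p <= v <= q (go left if both < v, right if both > v).
Walk from root:
  at 12: 5 <= 12 <= 35, this is the LCA
LCA = 12


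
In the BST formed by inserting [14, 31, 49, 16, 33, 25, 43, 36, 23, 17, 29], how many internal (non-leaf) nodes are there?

Tree built from: [14, 31, 49, 16, 33, 25, 43, 36, 23, 17, 29]
Tree (level-order array): [14, None, 31, 16, 49, None, 25, 33, None, 23, 29, None, 43, 17, None, None, None, 36]
Rule: An internal node has at least one child.
Per-node child counts:
  node 14: 1 child(ren)
  node 31: 2 child(ren)
  node 16: 1 child(ren)
  node 25: 2 child(ren)
  node 23: 1 child(ren)
  node 17: 0 child(ren)
  node 29: 0 child(ren)
  node 49: 1 child(ren)
  node 33: 1 child(ren)
  node 43: 1 child(ren)
  node 36: 0 child(ren)
Matching nodes: [14, 31, 16, 25, 23, 49, 33, 43]
Count of internal (non-leaf) nodes: 8


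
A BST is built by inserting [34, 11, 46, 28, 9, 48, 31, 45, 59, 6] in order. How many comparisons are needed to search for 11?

Search path for 11: 34 -> 11
Found: True
Comparisons: 2


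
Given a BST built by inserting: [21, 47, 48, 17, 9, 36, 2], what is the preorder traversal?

Tree insertion order: [21, 47, 48, 17, 9, 36, 2]
Tree (level-order array): [21, 17, 47, 9, None, 36, 48, 2]
Preorder traversal: [21, 17, 9, 2, 47, 36, 48]


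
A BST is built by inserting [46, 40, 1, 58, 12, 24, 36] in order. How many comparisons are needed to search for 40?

Search path for 40: 46 -> 40
Found: True
Comparisons: 2


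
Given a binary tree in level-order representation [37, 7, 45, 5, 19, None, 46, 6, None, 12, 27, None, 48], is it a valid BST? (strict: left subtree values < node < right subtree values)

Level-order array: [37, 7, 45, 5, 19, None, 46, 6, None, 12, 27, None, 48]
Validate using subtree bounds (lo, hi): at each node, require lo < value < hi,
then recurse left with hi=value and right with lo=value.
Preorder trace (stopping at first violation):
  at node 37 with bounds (-inf, +inf): OK
  at node 7 with bounds (-inf, 37): OK
  at node 5 with bounds (-inf, 7): OK
  at node 6 with bounds (-inf, 5): VIOLATION
Node 6 violates its bound: not (-inf < 6 < 5).
Result: Not a valid BST


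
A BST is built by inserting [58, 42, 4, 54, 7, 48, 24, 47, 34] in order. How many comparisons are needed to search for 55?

Search path for 55: 58 -> 42 -> 54
Found: False
Comparisons: 3


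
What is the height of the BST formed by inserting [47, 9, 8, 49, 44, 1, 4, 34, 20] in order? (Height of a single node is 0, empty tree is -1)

Insertion order: [47, 9, 8, 49, 44, 1, 4, 34, 20]
Tree (level-order array): [47, 9, 49, 8, 44, None, None, 1, None, 34, None, None, 4, 20]
Compute height bottom-up (empty subtree = -1):
  height(4) = 1 + max(-1, -1) = 0
  height(1) = 1 + max(-1, 0) = 1
  height(8) = 1 + max(1, -1) = 2
  height(20) = 1 + max(-1, -1) = 0
  height(34) = 1 + max(0, -1) = 1
  height(44) = 1 + max(1, -1) = 2
  height(9) = 1 + max(2, 2) = 3
  height(49) = 1 + max(-1, -1) = 0
  height(47) = 1 + max(3, 0) = 4
Height = 4


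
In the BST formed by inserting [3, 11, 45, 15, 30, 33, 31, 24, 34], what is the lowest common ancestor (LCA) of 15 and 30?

Tree insertion order: [3, 11, 45, 15, 30, 33, 31, 24, 34]
Tree (level-order array): [3, None, 11, None, 45, 15, None, None, 30, 24, 33, None, None, 31, 34]
In a BST, the LCA of p=15, q=30 is the first node v on the
root-to-leaf path with p <= v <= q (go left if both < v, right if both > v).
Walk from root:
  at 3: both 15 and 30 > 3, go right
  at 11: both 15 and 30 > 11, go right
  at 45: both 15 and 30 < 45, go left
  at 15: 15 <= 15 <= 30, this is the LCA
LCA = 15


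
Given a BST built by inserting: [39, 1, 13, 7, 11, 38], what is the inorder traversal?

Tree insertion order: [39, 1, 13, 7, 11, 38]
Tree (level-order array): [39, 1, None, None, 13, 7, 38, None, 11]
Inorder traversal: [1, 7, 11, 13, 38, 39]


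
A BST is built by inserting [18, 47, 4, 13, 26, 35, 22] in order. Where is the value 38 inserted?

Starting tree (level order): [18, 4, 47, None, 13, 26, None, None, None, 22, 35]
Insertion path: 18 -> 47 -> 26 -> 35
Result: insert 38 as right child of 35
Final tree (level order): [18, 4, 47, None, 13, 26, None, None, None, 22, 35, None, None, None, 38]


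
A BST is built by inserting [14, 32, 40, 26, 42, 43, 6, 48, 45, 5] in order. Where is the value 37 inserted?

Starting tree (level order): [14, 6, 32, 5, None, 26, 40, None, None, None, None, None, 42, None, 43, None, 48, 45]
Insertion path: 14 -> 32 -> 40
Result: insert 37 as left child of 40
Final tree (level order): [14, 6, 32, 5, None, 26, 40, None, None, None, None, 37, 42, None, None, None, 43, None, 48, 45]


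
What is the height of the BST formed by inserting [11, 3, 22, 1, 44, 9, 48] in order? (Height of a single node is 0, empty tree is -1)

Insertion order: [11, 3, 22, 1, 44, 9, 48]
Tree (level-order array): [11, 3, 22, 1, 9, None, 44, None, None, None, None, None, 48]
Compute height bottom-up (empty subtree = -1):
  height(1) = 1 + max(-1, -1) = 0
  height(9) = 1 + max(-1, -1) = 0
  height(3) = 1 + max(0, 0) = 1
  height(48) = 1 + max(-1, -1) = 0
  height(44) = 1 + max(-1, 0) = 1
  height(22) = 1 + max(-1, 1) = 2
  height(11) = 1 + max(1, 2) = 3
Height = 3


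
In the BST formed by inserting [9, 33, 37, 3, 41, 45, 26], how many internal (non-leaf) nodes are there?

Tree built from: [9, 33, 37, 3, 41, 45, 26]
Tree (level-order array): [9, 3, 33, None, None, 26, 37, None, None, None, 41, None, 45]
Rule: An internal node has at least one child.
Per-node child counts:
  node 9: 2 child(ren)
  node 3: 0 child(ren)
  node 33: 2 child(ren)
  node 26: 0 child(ren)
  node 37: 1 child(ren)
  node 41: 1 child(ren)
  node 45: 0 child(ren)
Matching nodes: [9, 33, 37, 41]
Count of internal (non-leaf) nodes: 4


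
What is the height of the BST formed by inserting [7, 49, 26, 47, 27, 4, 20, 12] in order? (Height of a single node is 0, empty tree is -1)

Insertion order: [7, 49, 26, 47, 27, 4, 20, 12]
Tree (level-order array): [7, 4, 49, None, None, 26, None, 20, 47, 12, None, 27]
Compute height bottom-up (empty subtree = -1):
  height(4) = 1 + max(-1, -1) = 0
  height(12) = 1 + max(-1, -1) = 0
  height(20) = 1 + max(0, -1) = 1
  height(27) = 1 + max(-1, -1) = 0
  height(47) = 1 + max(0, -1) = 1
  height(26) = 1 + max(1, 1) = 2
  height(49) = 1 + max(2, -1) = 3
  height(7) = 1 + max(0, 3) = 4
Height = 4


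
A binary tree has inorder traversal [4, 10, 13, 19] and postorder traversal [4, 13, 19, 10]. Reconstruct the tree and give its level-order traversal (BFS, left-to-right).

Inorder:   [4, 10, 13, 19]
Postorder: [4, 13, 19, 10]
Algorithm: postorder visits root last, so walk postorder right-to-left;
each value is the root of the current inorder slice — split it at that
value, recurse on the right subtree first, then the left.
Recursive splits:
  root=10; inorder splits into left=[4], right=[13, 19]
  root=19; inorder splits into left=[13], right=[]
  root=13; inorder splits into left=[], right=[]
  root=4; inorder splits into left=[], right=[]
Reconstructed level-order: [10, 4, 19, 13]


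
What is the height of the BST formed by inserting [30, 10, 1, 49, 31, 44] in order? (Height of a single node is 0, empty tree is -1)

Insertion order: [30, 10, 1, 49, 31, 44]
Tree (level-order array): [30, 10, 49, 1, None, 31, None, None, None, None, 44]
Compute height bottom-up (empty subtree = -1):
  height(1) = 1 + max(-1, -1) = 0
  height(10) = 1 + max(0, -1) = 1
  height(44) = 1 + max(-1, -1) = 0
  height(31) = 1 + max(-1, 0) = 1
  height(49) = 1 + max(1, -1) = 2
  height(30) = 1 + max(1, 2) = 3
Height = 3


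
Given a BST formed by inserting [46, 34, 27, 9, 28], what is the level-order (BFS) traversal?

Tree insertion order: [46, 34, 27, 9, 28]
Tree (level-order array): [46, 34, None, 27, None, 9, 28]
BFS from the root, enqueuing left then right child of each popped node:
  queue [46] -> pop 46, enqueue [34], visited so far: [46]
  queue [34] -> pop 34, enqueue [27], visited so far: [46, 34]
  queue [27] -> pop 27, enqueue [9, 28], visited so far: [46, 34, 27]
  queue [9, 28] -> pop 9, enqueue [none], visited so far: [46, 34, 27, 9]
  queue [28] -> pop 28, enqueue [none], visited so far: [46, 34, 27, 9, 28]
Result: [46, 34, 27, 9, 28]


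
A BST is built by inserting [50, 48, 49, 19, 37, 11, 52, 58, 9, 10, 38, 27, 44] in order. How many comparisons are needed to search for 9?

Search path for 9: 50 -> 48 -> 19 -> 11 -> 9
Found: True
Comparisons: 5


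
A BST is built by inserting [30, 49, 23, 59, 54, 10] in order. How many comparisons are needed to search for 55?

Search path for 55: 30 -> 49 -> 59 -> 54
Found: False
Comparisons: 4


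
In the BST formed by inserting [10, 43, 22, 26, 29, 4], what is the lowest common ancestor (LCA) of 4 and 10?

Tree insertion order: [10, 43, 22, 26, 29, 4]
Tree (level-order array): [10, 4, 43, None, None, 22, None, None, 26, None, 29]
In a BST, the LCA of p=4, q=10 is the first node v on the
root-to-leaf path with p <= v <= q (go left if both < v, right if both > v).
Walk from root:
  at 10: 4 <= 10 <= 10, this is the LCA
LCA = 10


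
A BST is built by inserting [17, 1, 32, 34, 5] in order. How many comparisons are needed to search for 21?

Search path for 21: 17 -> 32
Found: False
Comparisons: 2


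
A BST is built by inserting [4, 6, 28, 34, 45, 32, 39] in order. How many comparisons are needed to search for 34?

Search path for 34: 4 -> 6 -> 28 -> 34
Found: True
Comparisons: 4


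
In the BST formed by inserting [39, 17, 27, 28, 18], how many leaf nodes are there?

Tree built from: [39, 17, 27, 28, 18]
Tree (level-order array): [39, 17, None, None, 27, 18, 28]
Rule: A leaf has 0 children.
Per-node child counts:
  node 39: 1 child(ren)
  node 17: 1 child(ren)
  node 27: 2 child(ren)
  node 18: 0 child(ren)
  node 28: 0 child(ren)
Matching nodes: [18, 28]
Count of leaf nodes: 2


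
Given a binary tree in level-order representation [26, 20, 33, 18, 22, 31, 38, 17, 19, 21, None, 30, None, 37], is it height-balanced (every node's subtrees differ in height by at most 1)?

Tree (level-order array): [26, 20, 33, 18, 22, 31, 38, 17, 19, 21, None, 30, None, 37]
Definition: a tree is height-balanced if, at every node, |h(left) - h(right)| <= 1 (empty subtree has height -1).
Bottom-up per-node check:
  node 17: h_left=-1, h_right=-1, diff=0 [OK], height=0
  node 19: h_left=-1, h_right=-1, diff=0 [OK], height=0
  node 18: h_left=0, h_right=0, diff=0 [OK], height=1
  node 21: h_left=-1, h_right=-1, diff=0 [OK], height=0
  node 22: h_left=0, h_right=-1, diff=1 [OK], height=1
  node 20: h_left=1, h_right=1, diff=0 [OK], height=2
  node 30: h_left=-1, h_right=-1, diff=0 [OK], height=0
  node 31: h_left=0, h_right=-1, diff=1 [OK], height=1
  node 37: h_left=-1, h_right=-1, diff=0 [OK], height=0
  node 38: h_left=0, h_right=-1, diff=1 [OK], height=1
  node 33: h_left=1, h_right=1, diff=0 [OK], height=2
  node 26: h_left=2, h_right=2, diff=0 [OK], height=3
All nodes satisfy the balance condition.
Result: Balanced


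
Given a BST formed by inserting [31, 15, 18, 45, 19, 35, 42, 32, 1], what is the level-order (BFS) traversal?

Tree insertion order: [31, 15, 18, 45, 19, 35, 42, 32, 1]
Tree (level-order array): [31, 15, 45, 1, 18, 35, None, None, None, None, 19, 32, 42]
BFS from the root, enqueuing left then right child of each popped node:
  queue [31] -> pop 31, enqueue [15, 45], visited so far: [31]
  queue [15, 45] -> pop 15, enqueue [1, 18], visited so far: [31, 15]
  queue [45, 1, 18] -> pop 45, enqueue [35], visited so far: [31, 15, 45]
  queue [1, 18, 35] -> pop 1, enqueue [none], visited so far: [31, 15, 45, 1]
  queue [18, 35] -> pop 18, enqueue [19], visited so far: [31, 15, 45, 1, 18]
  queue [35, 19] -> pop 35, enqueue [32, 42], visited so far: [31, 15, 45, 1, 18, 35]
  queue [19, 32, 42] -> pop 19, enqueue [none], visited so far: [31, 15, 45, 1, 18, 35, 19]
  queue [32, 42] -> pop 32, enqueue [none], visited so far: [31, 15, 45, 1, 18, 35, 19, 32]
  queue [42] -> pop 42, enqueue [none], visited so far: [31, 15, 45, 1, 18, 35, 19, 32, 42]
Result: [31, 15, 45, 1, 18, 35, 19, 32, 42]


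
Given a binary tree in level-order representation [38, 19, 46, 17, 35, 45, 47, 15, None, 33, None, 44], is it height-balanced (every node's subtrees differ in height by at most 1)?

Tree (level-order array): [38, 19, 46, 17, 35, 45, 47, 15, None, 33, None, 44]
Definition: a tree is height-balanced if, at every node, |h(left) - h(right)| <= 1 (empty subtree has height -1).
Bottom-up per-node check:
  node 15: h_left=-1, h_right=-1, diff=0 [OK], height=0
  node 17: h_left=0, h_right=-1, diff=1 [OK], height=1
  node 33: h_left=-1, h_right=-1, diff=0 [OK], height=0
  node 35: h_left=0, h_right=-1, diff=1 [OK], height=1
  node 19: h_left=1, h_right=1, diff=0 [OK], height=2
  node 44: h_left=-1, h_right=-1, diff=0 [OK], height=0
  node 45: h_left=0, h_right=-1, diff=1 [OK], height=1
  node 47: h_left=-1, h_right=-1, diff=0 [OK], height=0
  node 46: h_left=1, h_right=0, diff=1 [OK], height=2
  node 38: h_left=2, h_right=2, diff=0 [OK], height=3
All nodes satisfy the balance condition.
Result: Balanced


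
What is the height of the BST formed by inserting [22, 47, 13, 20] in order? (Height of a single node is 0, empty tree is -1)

Insertion order: [22, 47, 13, 20]
Tree (level-order array): [22, 13, 47, None, 20]
Compute height bottom-up (empty subtree = -1):
  height(20) = 1 + max(-1, -1) = 0
  height(13) = 1 + max(-1, 0) = 1
  height(47) = 1 + max(-1, -1) = 0
  height(22) = 1 + max(1, 0) = 2
Height = 2


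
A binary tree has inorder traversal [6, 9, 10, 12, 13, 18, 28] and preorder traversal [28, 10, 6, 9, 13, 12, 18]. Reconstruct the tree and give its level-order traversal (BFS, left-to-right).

Inorder:  [6, 9, 10, 12, 13, 18, 28]
Preorder: [28, 10, 6, 9, 13, 12, 18]
Algorithm: preorder visits root first, so consume preorder in order;
for each root, split the current inorder slice at that value into
left-subtree inorder and right-subtree inorder, then recurse.
Recursive splits:
  root=28; inorder splits into left=[6, 9, 10, 12, 13, 18], right=[]
  root=10; inorder splits into left=[6, 9], right=[12, 13, 18]
  root=6; inorder splits into left=[], right=[9]
  root=9; inorder splits into left=[], right=[]
  root=13; inorder splits into left=[12], right=[18]
  root=12; inorder splits into left=[], right=[]
  root=18; inorder splits into left=[], right=[]
Reconstructed level-order: [28, 10, 6, 13, 9, 12, 18]


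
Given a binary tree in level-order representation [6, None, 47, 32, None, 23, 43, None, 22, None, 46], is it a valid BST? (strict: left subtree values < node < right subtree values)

Level-order array: [6, None, 47, 32, None, 23, 43, None, 22, None, 46]
Validate using subtree bounds (lo, hi): at each node, require lo < value < hi,
then recurse left with hi=value and right with lo=value.
Preorder trace (stopping at first violation):
  at node 6 with bounds (-inf, +inf): OK
  at node 47 with bounds (6, +inf): OK
  at node 32 with bounds (6, 47): OK
  at node 23 with bounds (6, 32): OK
  at node 22 with bounds (23, 32): VIOLATION
Node 22 violates its bound: not (23 < 22 < 32).
Result: Not a valid BST


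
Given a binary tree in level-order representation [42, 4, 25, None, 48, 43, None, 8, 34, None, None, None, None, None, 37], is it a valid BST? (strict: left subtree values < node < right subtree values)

Level-order array: [42, 4, 25, None, 48, 43, None, 8, 34, None, None, None, None, None, 37]
Validate using subtree bounds (lo, hi): at each node, require lo < value < hi,
then recurse left with hi=value and right with lo=value.
Preorder trace (stopping at first violation):
  at node 42 with bounds (-inf, +inf): OK
  at node 4 with bounds (-inf, 42): OK
  at node 48 with bounds (4, 42): VIOLATION
Node 48 violates its bound: not (4 < 48 < 42).
Result: Not a valid BST


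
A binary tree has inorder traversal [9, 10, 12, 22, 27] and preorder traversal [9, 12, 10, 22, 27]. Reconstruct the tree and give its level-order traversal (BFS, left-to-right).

Inorder:  [9, 10, 12, 22, 27]
Preorder: [9, 12, 10, 22, 27]
Algorithm: preorder visits root first, so consume preorder in order;
for each root, split the current inorder slice at that value into
left-subtree inorder and right-subtree inorder, then recurse.
Recursive splits:
  root=9; inorder splits into left=[], right=[10, 12, 22, 27]
  root=12; inorder splits into left=[10], right=[22, 27]
  root=10; inorder splits into left=[], right=[]
  root=22; inorder splits into left=[], right=[27]
  root=27; inorder splits into left=[], right=[]
Reconstructed level-order: [9, 12, 10, 22, 27]


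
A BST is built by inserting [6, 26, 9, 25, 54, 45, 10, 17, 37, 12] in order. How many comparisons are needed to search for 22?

Search path for 22: 6 -> 26 -> 9 -> 25 -> 10 -> 17
Found: False
Comparisons: 6


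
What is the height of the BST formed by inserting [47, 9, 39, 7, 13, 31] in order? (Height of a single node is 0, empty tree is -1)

Insertion order: [47, 9, 39, 7, 13, 31]
Tree (level-order array): [47, 9, None, 7, 39, None, None, 13, None, None, 31]
Compute height bottom-up (empty subtree = -1):
  height(7) = 1 + max(-1, -1) = 0
  height(31) = 1 + max(-1, -1) = 0
  height(13) = 1 + max(-1, 0) = 1
  height(39) = 1 + max(1, -1) = 2
  height(9) = 1 + max(0, 2) = 3
  height(47) = 1 + max(3, -1) = 4
Height = 4


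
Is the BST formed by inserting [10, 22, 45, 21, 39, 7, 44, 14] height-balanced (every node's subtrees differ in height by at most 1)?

Tree (level-order array): [10, 7, 22, None, None, 21, 45, 14, None, 39, None, None, None, None, 44]
Definition: a tree is height-balanced if, at every node, |h(left) - h(right)| <= 1 (empty subtree has height -1).
Bottom-up per-node check:
  node 7: h_left=-1, h_right=-1, diff=0 [OK], height=0
  node 14: h_left=-1, h_right=-1, diff=0 [OK], height=0
  node 21: h_left=0, h_right=-1, diff=1 [OK], height=1
  node 44: h_left=-1, h_right=-1, diff=0 [OK], height=0
  node 39: h_left=-1, h_right=0, diff=1 [OK], height=1
  node 45: h_left=1, h_right=-1, diff=2 [FAIL (|1--1|=2 > 1)], height=2
  node 22: h_left=1, h_right=2, diff=1 [OK], height=3
  node 10: h_left=0, h_right=3, diff=3 [FAIL (|0-3|=3 > 1)], height=4
Node 45 violates the condition: |1 - -1| = 2 > 1.
Result: Not balanced


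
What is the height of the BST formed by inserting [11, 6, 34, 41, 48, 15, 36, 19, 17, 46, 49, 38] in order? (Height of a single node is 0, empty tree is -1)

Insertion order: [11, 6, 34, 41, 48, 15, 36, 19, 17, 46, 49, 38]
Tree (level-order array): [11, 6, 34, None, None, 15, 41, None, 19, 36, 48, 17, None, None, 38, 46, 49]
Compute height bottom-up (empty subtree = -1):
  height(6) = 1 + max(-1, -1) = 0
  height(17) = 1 + max(-1, -1) = 0
  height(19) = 1 + max(0, -1) = 1
  height(15) = 1 + max(-1, 1) = 2
  height(38) = 1 + max(-1, -1) = 0
  height(36) = 1 + max(-1, 0) = 1
  height(46) = 1 + max(-1, -1) = 0
  height(49) = 1 + max(-1, -1) = 0
  height(48) = 1 + max(0, 0) = 1
  height(41) = 1 + max(1, 1) = 2
  height(34) = 1 + max(2, 2) = 3
  height(11) = 1 + max(0, 3) = 4
Height = 4


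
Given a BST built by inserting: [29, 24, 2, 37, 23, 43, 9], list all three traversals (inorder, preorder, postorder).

Tree insertion order: [29, 24, 2, 37, 23, 43, 9]
Tree (level-order array): [29, 24, 37, 2, None, None, 43, None, 23, None, None, 9]
Inorder (L, root, R): [2, 9, 23, 24, 29, 37, 43]
Preorder (root, L, R): [29, 24, 2, 23, 9, 37, 43]
Postorder (L, R, root): [9, 23, 2, 24, 43, 37, 29]


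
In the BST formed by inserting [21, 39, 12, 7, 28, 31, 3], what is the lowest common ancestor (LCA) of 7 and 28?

Tree insertion order: [21, 39, 12, 7, 28, 31, 3]
Tree (level-order array): [21, 12, 39, 7, None, 28, None, 3, None, None, 31]
In a BST, the LCA of p=7, q=28 is the first node v on the
root-to-leaf path with p <= v <= q (go left if both < v, right if both > v).
Walk from root:
  at 21: 7 <= 21 <= 28, this is the LCA
LCA = 21


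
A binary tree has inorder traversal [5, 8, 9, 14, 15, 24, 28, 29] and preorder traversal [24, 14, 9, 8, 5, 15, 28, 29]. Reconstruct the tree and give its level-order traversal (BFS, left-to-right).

Inorder:  [5, 8, 9, 14, 15, 24, 28, 29]
Preorder: [24, 14, 9, 8, 5, 15, 28, 29]
Algorithm: preorder visits root first, so consume preorder in order;
for each root, split the current inorder slice at that value into
left-subtree inorder and right-subtree inorder, then recurse.
Recursive splits:
  root=24; inorder splits into left=[5, 8, 9, 14, 15], right=[28, 29]
  root=14; inorder splits into left=[5, 8, 9], right=[15]
  root=9; inorder splits into left=[5, 8], right=[]
  root=8; inorder splits into left=[5], right=[]
  root=5; inorder splits into left=[], right=[]
  root=15; inorder splits into left=[], right=[]
  root=28; inorder splits into left=[], right=[29]
  root=29; inorder splits into left=[], right=[]
Reconstructed level-order: [24, 14, 28, 9, 15, 29, 8, 5]


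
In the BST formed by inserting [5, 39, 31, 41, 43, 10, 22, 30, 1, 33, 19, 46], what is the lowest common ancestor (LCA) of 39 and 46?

Tree insertion order: [5, 39, 31, 41, 43, 10, 22, 30, 1, 33, 19, 46]
Tree (level-order array): [5, 1, 39, None, None, 31, 41, 10, 33, None, 43, None, 22, None, None, None, 46, 19, 30]
In a BST, the LCA of p=39, q=46 is the first node v on the
root-to-leaf path with p <= v <= q (go left if both < v, right if both > v).
Walk from root:
  at 5: both 39 and 46 > 5, go right
  at 39: 39 <= 39 <= 46, this is the LCA
LCA = 39


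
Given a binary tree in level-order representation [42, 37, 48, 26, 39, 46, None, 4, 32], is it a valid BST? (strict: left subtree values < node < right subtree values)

Level-order array: [42, 37, 48, 26, 39, 46, None, 4, 32]
Validate using subtree bounds (lo, hi): at each node, require lo < value < hi,
then recurse left with hi=value and right with lo=value.
Preorder trace (stopping at first violation):
  at node 42 with bounds (-inf, +inf): OK
  at node 37 with bounds (-inf, 42): OK
  at node 26 with bounds (-inf, 37): OK
  at node 4 with bounds (-inf, 26): OK
  at node 32 with bounds (26, 37): OK
  at node 39 with bounds (37, 42): OK
  at node 48 with bounds (42, +inf): OK
  at node 46 with bounds (42, 48): OK
No violation found at any node.
Result: Valid BST


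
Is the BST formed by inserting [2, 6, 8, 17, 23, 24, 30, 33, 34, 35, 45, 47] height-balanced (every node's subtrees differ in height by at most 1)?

Tree (level-order array): [2, None, 6, None, 8, None, 17, None, 23, None, 24, None, 30, None, 33, None, 34, None, 35, None, 45, None, 47]
Definition: a tree is height-balanced if, at every node, |h(left) - h(right)| <= 1 (empty subtree has height -1).
Bottom-up per-node check:
  node 47: h_left=-1, h_right=-1, diff=0 [OK], height=0
  node 45: h_left=-1, h_right=0, diff=1 [OK], height=1
  node 35: h_left=-1, h_right=1, diff=2 [FAIL (|-1-1|=2 > 1)], height=2
  node 34: h_left=-1, h_right=2, diff=3 [FAIL (|-1-2|=3 > 1)], height=3
  node 33: h_left=-1, h_right=3, diff=4 [FAIL (|-1-3|=4 > 1)], height=4
  node 30: h_left=-1, h_right=4, diff=5 [FAIL (|-1-4|=5 > 1)], height=5
  node 24: h_left=-1, h_right=5, diff=6 [FAIL (|-1-5|=6 > 1)], height=6
  node 23: h_left=-1, h_right=6, diff=7 [FAIL (|-1-6|=7 > 1)], height=7
  node 17: h_left=-1, h_right=7, diff=8 [FAIL (|-1-7|=8 > 1)], height=8
  node 8: h_left=-1, h_right=8, diff=9 [FAIL (|-1-8|=9 > 1)], height=9
  node 6: h_left=-1, h_right=9, diff=10 [FAIL (|-1-9|=10 > 1)], height=10
  node 2: h_left=-1, h_right=10, diff=11 [FAIL (|-1-10|=11 > 1)], height=11
Node 35 violates the condition: |-1 - 1| = 2 > 1.
Result: Not balanced


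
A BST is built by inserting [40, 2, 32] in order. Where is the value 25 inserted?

Starting tree (level order): [40, 2, None, None, 32]
Insertion path: 40 -> 2 -> 32
Result: insert 25 as left child of 32
Final tree (level order): [40, 2, None, None, 32, 25]


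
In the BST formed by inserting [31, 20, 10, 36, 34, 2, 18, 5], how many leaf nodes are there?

Tree built from: [31, 20, 10, 36, 34, 2, 18, 5]
Tree (level-order array): [31, 20, 36, 10, None, 34, None, 2, 18, None, None, None, 5]
Rule: A leaf has 0 children.
Per-node child counts:
  node 31: 2 child(ren)
  node 20: 1 child(ren)
  node 10: 2 child(ren)
  node 2: 1 child(ren)
  node 5: 0 child(ren)
  node 18: 0 child(ren)
  node 36: 1 child(ren)
  node 34: 0 child(ren)
Matching nodes: [5, 18, 34]
Count of leaf nodes: 3


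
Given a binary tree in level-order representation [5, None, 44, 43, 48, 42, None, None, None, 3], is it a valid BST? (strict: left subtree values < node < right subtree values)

Level-order array: [5, None, 44, 43, 48, 42, None, None, None, 3]
Validate using subtree bounds (lo, hi): at each node, require lo < value < hi,
then recurse left with hi=value and right with lo=value.
Preorder trace (stopping at first violation):
  at node 5 with bounds (-inf, +inf): OK
  at node 44 with bounds (5, +inf): OK
  at node 43 with bounds (5, 44): OK
  at node 42 with bounds (5, 43): OK
  at node 3 with bounds (5, 42): VIOLATION
Node 3 violates its bound: not (5 < 3 < 42).
Result: Not a valid BST


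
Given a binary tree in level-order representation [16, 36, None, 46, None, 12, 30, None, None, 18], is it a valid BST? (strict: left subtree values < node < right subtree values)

Level-order array: [16, 36, None, 46, None, 12, 30, None, None, 18]
Validate using subtree bounds (lo, hi): at each node, require lo < value < hi,
then recurse left with hi=value and right with lo=value.
Preorder trace (stopping at first violation):
  at node 16 with bounds (-inf, +inf): OK
  at node 36 with bounds (-inf, 16): VIOLATION
Node 36 violates its bound: not (-inf < 36 < 16).
Result: Not a valid BST


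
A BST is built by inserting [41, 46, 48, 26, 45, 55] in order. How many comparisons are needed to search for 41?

Search path for 41: 41
Found: True
Comparisons: 1


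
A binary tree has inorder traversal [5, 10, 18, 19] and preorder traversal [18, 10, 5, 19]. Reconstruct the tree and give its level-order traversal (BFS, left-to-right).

Inorder:  [5, 10, 18, 19]
Preorder: [18, 10, 5, 19]
Algorithm: preorder visits root first, so consume preorder in order;
for each root, split the current inorder slice at that value into
left-subtree inorder and right-subtree inorder, then recurse.
Recursive splits:
  root=18; inorder splits into left=[5, 10], right=[19]
  root=10; inorder splits into left=[5], right=[]
  root=5; inorder splits into left=[], right=[]
  root=19; inorder splits into left=[], right=[]
Reconstructed level-order: [18, 10, 19, 5]


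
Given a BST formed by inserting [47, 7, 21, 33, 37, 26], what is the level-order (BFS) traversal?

Tree insertion order: [47, 7, 21, 33, 37, 26]
Tree (level-order array): [47, 7, None, None, 21, None, 33, 26, 37]
BFS from the root, enqueuing left then right child of each popped node:
  queue [47] -> pop 47, enqueue [7], visited so far: [47]
  queue [7] -> pop 7, enqueue [21], visited so far: [47, 7]
  queue [21] -> pop 21, enqueue [33], visited so far: [47, 7, 21]
  queue [33] -> pop 33, enqueue [26, 37], visited so far: [47, 7, 21, 33]
  queue [26, 37] -> pop 26, enqueue [none], visited so far: [47, 7, 21, 33, 26]
  queue [37] -> pop 37, enqueue [none], visited so far: [47, 7, 21, 33, 26, 37]
Result: [47, 7, 21, 33, 26, 37]


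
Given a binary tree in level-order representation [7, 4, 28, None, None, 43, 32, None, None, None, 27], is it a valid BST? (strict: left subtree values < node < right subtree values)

Level-order array: [7, 4, 28, None, None, 43, 32, None, None, None, 27]
Validate using subtree bounds (lo, hi): at each node, require lo < value < hi,
then recurse left with hi=value and right with lo=value.
Preorder trace (stopping at first violation):
  at node 7 with bounds (-inf, +inf): OK
  at node 4 with bounds (-inf, 7): OK
  at node 28 with bounds (7, +inf): OK
  at node 43 with bounds (7, 28): VIOLATION
Node 43 violates its bound: not (7 < 43 < 28).
Result: Not a valid BST


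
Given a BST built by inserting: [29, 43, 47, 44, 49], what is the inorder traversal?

Tree insertion order: [29, 43, 47, 44, 49]
Tree (level-order array): [29, None, 43, None, 47, 44, 49]
Inorder traversal: [29, 43, 44, 47, 49]


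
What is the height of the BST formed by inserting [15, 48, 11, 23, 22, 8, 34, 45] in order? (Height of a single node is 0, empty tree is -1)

Insertion order: [15, 48, 11, 23, 22, 8, 34, 45]
Tree (level-order array): [15, 11, 48, 8, None, 23, None, None, None, 22, 34, None, None, None, 45]
Compute height bottom-up (empty subtree = -1):
  height(8) = 1 + max(-1, -1) = 0
  height(11) = 1 + max(0, -1) = 1
  height(22) = 1 + max(-1, -1) = 0
  height(45) = 1 + max(-1, -1) = 0
  height(34) = 1 + max(-1, 0) = 1
  height(23) = 1 + max(0, 1) = 2
  height(48) = 1 + max(2, -1) = 3
  height(15) = 1 + max(1, 3) = 4
Height = 4


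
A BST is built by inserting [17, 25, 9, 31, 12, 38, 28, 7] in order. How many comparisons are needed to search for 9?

Search path for 9: 17 -> 9
Found: True
Comparisons: 2


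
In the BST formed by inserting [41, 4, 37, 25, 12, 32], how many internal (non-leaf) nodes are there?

Tree built from: [41, 4, 37, 25, 12, 32]
Tree (level-order array): [41, 4, None, None, 37, 25, None, 12, 32]
Rule: An internal node has at least one child.
Per-node child counts:
  node 41: 1 child(ren)
  node 4: 1 child(ren)
  node 37: 1 child(ren)
  node 25: 2 child(ren)
  node 12: 0 child(ren)
  node 32: 0 child(ren)
Matching nodes: [41, 4, 37, 25]
Count of internal (non-leaf) nodes: 4


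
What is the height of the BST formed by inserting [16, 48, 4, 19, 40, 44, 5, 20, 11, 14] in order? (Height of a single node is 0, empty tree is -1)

Insertion order: [16, 48, 4, 19, 40, 44, 5, 20, 11, 14]
Tree (level-order array): [16, 4, 48, None, 5, 19, None, None, 11, None, 40, None, 14, 20, 44]
Compute height bottom-up (empty subtree = -1):
  height(14) = 1 + max(-1, -1) = 0
  height(11) = 1 + max(-1, 0) = 1
  height(5) = 1 + max(-1, 1) = 2
  height(4) = 1 + max(-1, 2) = 3
  height(20) = 1 + max(-1, -1) = 0
  height(44) = 1 + max(-1, -1) = 0
  height(40) = 1 + max(0, 0) = 1
  height(19) = 1 + max(-1, 1) = 2
  height(48) = 1 + max(2, -1) = 3
  height(16) = 1 + max(3, 3) = 4
Height = 4


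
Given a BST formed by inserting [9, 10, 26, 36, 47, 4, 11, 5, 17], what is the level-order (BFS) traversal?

Tree insertion order: [9, 10, 26, 36, 47, 4, 11, 5, 17]
Tree (level-order array): [9, 4, 10, None, 5, None, 26, None, None, 11, 36, None, 17, None, 47]
BFS from the root, enqueuing left then right child of each popped node:
  queue [9] -> pop 9, enqueue [4, 10], visited so far: [9]
  queue [4, 10] -> pop 4, enqueue [5], visited so far: [9, 4]
  queue [10, 5] -> pop 10, enqueue [26], visited so far: [9, 4, 10]
  queue [5, 26] -> pop 5, enqueue [none], visited so far: [9, 4, 10, 5]
  queue [26] -> pop 26, enqueue [11, 36], visited so far: [9, 4, 10, 5, 26]
  queue [11, 36] -> pop 11, enqueue [17], visited so far: [9, 4, 10, 5, 26, 11]
  queue [36, 17] -> pop 36, enqueue [47], visited so far: [9, 4, 10, 5, 26, 11, 36]
  queue [17, 47] -> pop 17, enqueue [none], visited so far: [9, 4, 10, 5, 26, 11, 36, 17]
  queue [47] -> pop 47, enqueue [none], visited so far: [9, 4, 10, 5, 26, 11, 36, 17, 47]
Result: [9, 4, 10, 5, 26, 11, 36, 17, 47]


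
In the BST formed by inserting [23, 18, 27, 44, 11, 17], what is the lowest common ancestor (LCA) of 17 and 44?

Tree insertion order: [23, 18, 27, 44, 11, 17]
Tree (level-order array): [23, 18, 27, 11, None, None, 44, None, 17]
In a BST, the LCA of p=17, q=44 is the first node v on the
root-to-leaf path with p <= v <= q (go left if both < v, right if both > v).
Walk from root:
  at 23: 17 <= 23 <= 44, this is the LCA
LCA = 23


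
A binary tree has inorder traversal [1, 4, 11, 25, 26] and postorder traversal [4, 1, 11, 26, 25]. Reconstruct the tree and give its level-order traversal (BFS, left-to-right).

Inorder:   [1, 4, 11, 25, 26]
Postorder: [4, 1, 11, 26, 25]
Algorithm: postorder visits root last, so walk postorder right-to-left;
each value is the root of the current inorder slice — split it at that
value, recurse on the right subtree first, then the left.
Recursive splits:
  root=25; inorder splits into left=[1, 4, 11], right=[26]
  root=26; inorder splits into left=[], right=[]
  root=11; inorder splits into left=[1, 4], right=[]
  root=1; inorder splits into left=[], right=[4]
  root=4; inorder splits into left=[], right=[]
Reconstructed level-order: [25, 11, 26, 1, 4]


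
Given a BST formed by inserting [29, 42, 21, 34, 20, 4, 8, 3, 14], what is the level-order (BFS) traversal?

Tree insertion order: [29, 42, 21, 34, 20, 4, 8, 3, 14]
Tree (level-order array): [29, 21, 42, 20, None, 34, None, 4, None, None, None, 3, 8, None, None, None, 14]
BFS from the root, enqueuing left then right child of each popped node:
  queue [29] -> pop 29, enqueue [21, 42], visited so far: [29]
  queue [21, 42] -> pop 21, enqueue [20], visited so far: [29, 21]
  queue [42, 20] -> pop 42, enqueue [34], visited so far: [29, 21, 42]
  queue [20, 34] -> pop 20, enqueue [4], visited so far: [29, 21, 42, 20]
  queue [34, 4] -> pop 34, enqueue [none], visited so far: [29, 21, 42, 20, 34]
  queue [4] -> pop 4, enqueue [3, 8], visited so far: [29, 21, 42, 20, 34, 4]
  queue [3, 8] -> pop 3, enqueue [none], visited so far: [29, 21, 42, 20, 34, 4, 3]
  queue [8] -> pop 8, enqueue [14], visited so far: [29, 21, 42, 20, 34, 4, 3, 8]
  queue [14] -> pop 14, enqueue [none], visited so far: [29, 21, 42, 20, 34, 4, 3, 8, 14]
Result: [29, 21, 42, 20, 34, 4, 3, 8, 14]
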